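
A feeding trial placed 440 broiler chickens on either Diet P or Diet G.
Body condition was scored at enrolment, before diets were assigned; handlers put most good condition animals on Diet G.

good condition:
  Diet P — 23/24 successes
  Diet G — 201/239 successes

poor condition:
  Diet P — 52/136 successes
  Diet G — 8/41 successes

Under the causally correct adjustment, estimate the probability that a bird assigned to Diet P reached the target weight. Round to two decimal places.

Since starting body condition is a pre-existing factor (not a product of the diet) and it affects the outcome on its own, it is a confounder. The stratified rates, not the pooled rate, identify the causal effect.
Standardising Diet P to the population starting body condition mix: 0.598·23/24 + 0.402·52/136 = 0.727.

0.73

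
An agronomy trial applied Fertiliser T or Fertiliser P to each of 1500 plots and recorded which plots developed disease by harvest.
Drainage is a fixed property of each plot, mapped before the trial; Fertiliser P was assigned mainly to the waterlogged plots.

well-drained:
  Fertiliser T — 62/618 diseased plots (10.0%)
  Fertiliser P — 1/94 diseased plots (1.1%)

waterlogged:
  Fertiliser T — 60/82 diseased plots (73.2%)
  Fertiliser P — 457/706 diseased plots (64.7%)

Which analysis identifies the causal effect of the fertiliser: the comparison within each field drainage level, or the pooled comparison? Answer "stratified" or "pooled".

Within every field drainage level Fertiliser P has the lower rate, yet pooled Fertiliser T does — Simpson's reversal.
Since field drainage is a pre-existing factor (not a product of the fertiliser) and it affects the outcome on its own, it is a confounder. The stratified rates, not the pooled rate, identify the causal effect.
Within each level — well-drained: 10.0% vs 1.1%; waterlogged: 73.2% vs 64.7% — Fertiliser P is lower every time.

stratified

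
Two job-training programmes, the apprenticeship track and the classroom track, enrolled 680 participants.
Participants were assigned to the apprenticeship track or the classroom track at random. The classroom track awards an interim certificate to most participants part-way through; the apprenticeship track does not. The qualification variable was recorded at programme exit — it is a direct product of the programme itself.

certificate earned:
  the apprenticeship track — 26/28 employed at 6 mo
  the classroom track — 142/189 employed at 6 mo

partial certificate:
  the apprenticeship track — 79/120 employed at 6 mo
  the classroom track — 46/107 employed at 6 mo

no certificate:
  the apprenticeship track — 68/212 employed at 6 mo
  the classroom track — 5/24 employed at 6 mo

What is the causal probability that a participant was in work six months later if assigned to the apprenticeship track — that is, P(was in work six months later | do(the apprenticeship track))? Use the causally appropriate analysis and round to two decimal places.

0.48

Qualification attained during the programme lies on the pathway programme → qualification attained during the programme → outcome, so adjusting for it blocks the indirect effect. For the total causal effect of programme, use the unadjusted pooled rates.
So P(outcome | do(the apprenticeship track)) is just the pooled rate for the apprenticeship track: 173/360 = 0.481.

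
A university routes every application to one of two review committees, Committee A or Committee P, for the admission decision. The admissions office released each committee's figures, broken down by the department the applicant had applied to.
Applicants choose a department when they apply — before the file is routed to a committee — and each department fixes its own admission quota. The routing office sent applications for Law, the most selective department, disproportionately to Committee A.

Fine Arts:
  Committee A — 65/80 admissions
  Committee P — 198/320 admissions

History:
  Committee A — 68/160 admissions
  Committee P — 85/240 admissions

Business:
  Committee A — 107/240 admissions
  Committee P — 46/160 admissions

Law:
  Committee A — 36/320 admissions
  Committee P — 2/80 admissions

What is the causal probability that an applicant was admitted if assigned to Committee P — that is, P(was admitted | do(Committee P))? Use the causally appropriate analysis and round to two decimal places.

0.32

Nothing the review committee does changes department; the imbalance is an allocation artefact. With department also predicting the outcome, the pooled figure is confounded, and the within-stratum comparison is the causal one.
Standardising Committee P to the population department mix: 0.250·198/320 + 0.250·85/240 + 0.250·46/160 + 0.250·2/80 = 0.321.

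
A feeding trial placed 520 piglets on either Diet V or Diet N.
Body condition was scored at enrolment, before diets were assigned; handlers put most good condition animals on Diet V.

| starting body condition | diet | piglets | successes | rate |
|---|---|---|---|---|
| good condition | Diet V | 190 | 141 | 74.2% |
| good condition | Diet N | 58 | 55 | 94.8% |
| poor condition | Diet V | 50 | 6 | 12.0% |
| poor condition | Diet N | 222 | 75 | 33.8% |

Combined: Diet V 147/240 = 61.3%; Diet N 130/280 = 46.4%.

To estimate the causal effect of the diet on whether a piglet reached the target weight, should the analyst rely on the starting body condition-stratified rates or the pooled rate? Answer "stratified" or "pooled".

stratified

The stratified and pooled comparisons disagree (Diet N wins within each starting body condition; Diet V wins overall), so the answer turns on the causal role of starting body condition.
Here starting body condition is a common cause — it drives both which diet a case falls under and the outcome. The crude comparison mixes populations; the stratum-specific rates are the causally relevant ones.
Within each level — good condition: 74.2% vs 94.8%; poor condition: 12.0% vs 33.8% — Diet N is higher every time.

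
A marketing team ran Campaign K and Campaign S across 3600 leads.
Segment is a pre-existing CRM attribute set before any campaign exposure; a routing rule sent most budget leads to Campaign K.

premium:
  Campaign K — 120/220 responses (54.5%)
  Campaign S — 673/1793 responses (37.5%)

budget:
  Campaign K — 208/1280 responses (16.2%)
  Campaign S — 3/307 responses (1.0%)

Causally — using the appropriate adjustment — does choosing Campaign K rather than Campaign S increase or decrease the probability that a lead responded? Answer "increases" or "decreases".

The customer segment-specific comparison favours Campaign K throughout, but the pooled figures favour Campaign S. The question is whether to condition on customer segment.
Here customer segment is a common cause — it drives both which campaign a case falls under and the outcome. The crude comparison mixes populations; the stratum-specific rates are the causally relevant ones.
Within each level — premium: 54.5% vs 37.5%; budget: 16.2% vs 1.0% — Campaign K is higher every time.

increases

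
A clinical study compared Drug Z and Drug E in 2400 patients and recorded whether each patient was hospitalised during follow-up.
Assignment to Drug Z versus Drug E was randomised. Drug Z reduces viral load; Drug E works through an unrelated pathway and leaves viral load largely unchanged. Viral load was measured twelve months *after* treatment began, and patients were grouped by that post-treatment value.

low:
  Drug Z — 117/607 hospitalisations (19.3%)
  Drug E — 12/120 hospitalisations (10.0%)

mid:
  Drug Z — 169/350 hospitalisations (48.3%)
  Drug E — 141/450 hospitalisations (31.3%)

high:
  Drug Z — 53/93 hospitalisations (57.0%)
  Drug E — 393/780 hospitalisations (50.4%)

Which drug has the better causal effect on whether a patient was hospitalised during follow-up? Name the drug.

Drug Z

Within every viral load level Drug E has the lower rate, yet pooled Drug Z does — Simpson's reversal.
Stratifying would compare drugs among patients the drugs themselves sorted into viral load groups — a form of selection on an intermediate. The unconditioned pooled rates give the total causal effect.
Pooled: Drug Z 32.3% vs Drug E 40.4%; Drug Z is lower overall.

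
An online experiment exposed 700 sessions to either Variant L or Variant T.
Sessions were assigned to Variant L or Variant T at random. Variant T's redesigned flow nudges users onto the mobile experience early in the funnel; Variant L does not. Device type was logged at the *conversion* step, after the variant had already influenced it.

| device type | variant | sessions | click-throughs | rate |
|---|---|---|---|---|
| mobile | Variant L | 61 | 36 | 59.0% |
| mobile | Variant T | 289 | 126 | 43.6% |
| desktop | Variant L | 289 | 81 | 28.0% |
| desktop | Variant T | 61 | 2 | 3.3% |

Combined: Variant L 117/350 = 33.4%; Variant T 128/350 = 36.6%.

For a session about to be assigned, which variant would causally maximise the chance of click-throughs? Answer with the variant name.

Variant T

Device type lies on the pathway variant → device type → outcome, so adjusting for it blocks the indirect effect. For the total causal effect of variant, use the unadjusted pooled rates.
Pooled: Variant L 33.4% vs Variant T 36.6%; Variant T is higher overall.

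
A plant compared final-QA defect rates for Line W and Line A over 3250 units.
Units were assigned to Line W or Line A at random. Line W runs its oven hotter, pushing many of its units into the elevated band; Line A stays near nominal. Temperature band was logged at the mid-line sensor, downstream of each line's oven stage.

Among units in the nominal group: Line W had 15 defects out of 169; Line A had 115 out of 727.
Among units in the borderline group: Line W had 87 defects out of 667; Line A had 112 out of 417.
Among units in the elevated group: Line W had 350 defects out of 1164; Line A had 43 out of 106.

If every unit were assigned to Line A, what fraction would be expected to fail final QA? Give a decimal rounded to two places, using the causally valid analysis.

The distribution of in-process temperature band is itself part of what the line does — it is an intermediate outcome. Holding it fixed would remove that part of the effect; the total effect is the pooled difference.
So P(outcome | do(Line A)) is just the pooled rate for Line A: 270/1250 = 0.216.

0.22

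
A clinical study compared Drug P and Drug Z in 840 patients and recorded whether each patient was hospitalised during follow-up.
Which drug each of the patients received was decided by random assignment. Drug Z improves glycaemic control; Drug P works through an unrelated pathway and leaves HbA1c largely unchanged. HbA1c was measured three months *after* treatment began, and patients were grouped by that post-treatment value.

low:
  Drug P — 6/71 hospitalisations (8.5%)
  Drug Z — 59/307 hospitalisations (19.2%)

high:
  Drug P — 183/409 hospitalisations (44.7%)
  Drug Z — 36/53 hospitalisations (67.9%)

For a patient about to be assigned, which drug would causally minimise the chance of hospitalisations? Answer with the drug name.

Drug Z

HbA1c lies on the pathway drug → HbA1c → outcome, so adjusting for it blocks the indirect effect. For the total causal effect of drug, use the unadjusted pooled rates.
Pooled: Drug P 39.4% vs Drug Z 26.4%; Drug Z is lower overall.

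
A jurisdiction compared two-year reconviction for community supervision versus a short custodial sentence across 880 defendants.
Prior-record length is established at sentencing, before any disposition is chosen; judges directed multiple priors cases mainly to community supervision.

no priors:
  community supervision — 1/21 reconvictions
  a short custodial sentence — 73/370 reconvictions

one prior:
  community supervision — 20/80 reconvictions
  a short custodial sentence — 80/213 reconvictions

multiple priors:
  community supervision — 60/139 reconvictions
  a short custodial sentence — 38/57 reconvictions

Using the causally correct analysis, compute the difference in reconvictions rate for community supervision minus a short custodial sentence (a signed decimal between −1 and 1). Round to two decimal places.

-0.16

community supervision is lower inside every prior-record length stratum but a short custodial sentence is lower in aggregate. Whether to stratify depends on how prior-record length relates to the disposition.
Prior-record length satisfies the back-door criterion: it is not a descendant of the disposition, and it blocks the spurious path from disposition to outcome. Adjusting for it (i.e., using the within-prior-record length rates) gives the causal effect.
Adjusting over the population distribution of prior-record length: 0.444·(0.048−0.197) + 0.333·(0.250−0.376) + 0.223·(0.432−0.667) = -0.161.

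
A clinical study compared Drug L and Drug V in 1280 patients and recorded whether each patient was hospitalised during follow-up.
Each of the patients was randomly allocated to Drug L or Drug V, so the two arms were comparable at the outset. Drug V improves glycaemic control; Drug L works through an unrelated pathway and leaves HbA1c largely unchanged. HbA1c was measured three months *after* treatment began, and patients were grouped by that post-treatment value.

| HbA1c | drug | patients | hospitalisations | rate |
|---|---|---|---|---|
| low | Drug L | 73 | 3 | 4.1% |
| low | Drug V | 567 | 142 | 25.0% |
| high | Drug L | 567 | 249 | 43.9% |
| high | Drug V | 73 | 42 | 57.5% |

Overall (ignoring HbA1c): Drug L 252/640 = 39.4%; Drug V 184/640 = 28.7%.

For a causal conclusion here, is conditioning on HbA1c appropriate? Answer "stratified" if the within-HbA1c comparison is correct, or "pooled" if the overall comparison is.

pooled

HbA1c is recorded after the drug and is itself shifted by it — it sits on the causal path from drug to outcome. Conditioning on a mediator would strip out part of the effect we want; the pooled comparison gives the total causal effect.
Pooled: Drug L 39.4% vs Drug V 28.7%; Drug V is lower overall.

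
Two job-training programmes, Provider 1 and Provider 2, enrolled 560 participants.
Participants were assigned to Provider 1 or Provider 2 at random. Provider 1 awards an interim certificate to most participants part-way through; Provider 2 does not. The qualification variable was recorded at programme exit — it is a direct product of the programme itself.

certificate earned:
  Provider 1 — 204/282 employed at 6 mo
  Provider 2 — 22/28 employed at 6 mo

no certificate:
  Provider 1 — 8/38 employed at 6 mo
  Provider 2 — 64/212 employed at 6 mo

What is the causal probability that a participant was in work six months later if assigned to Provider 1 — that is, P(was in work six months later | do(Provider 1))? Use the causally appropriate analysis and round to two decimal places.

Stratifying would compare programmes among participants the programmes themselves sorted into qualification attained during the programme groups — a form of selection on an intermediate. The unconditioned pooled rates give the total causal effect.
So P(outcome | do(Provider 1)) is just the pooled rate for Provider 1: 212/320 = 0.662.

0.66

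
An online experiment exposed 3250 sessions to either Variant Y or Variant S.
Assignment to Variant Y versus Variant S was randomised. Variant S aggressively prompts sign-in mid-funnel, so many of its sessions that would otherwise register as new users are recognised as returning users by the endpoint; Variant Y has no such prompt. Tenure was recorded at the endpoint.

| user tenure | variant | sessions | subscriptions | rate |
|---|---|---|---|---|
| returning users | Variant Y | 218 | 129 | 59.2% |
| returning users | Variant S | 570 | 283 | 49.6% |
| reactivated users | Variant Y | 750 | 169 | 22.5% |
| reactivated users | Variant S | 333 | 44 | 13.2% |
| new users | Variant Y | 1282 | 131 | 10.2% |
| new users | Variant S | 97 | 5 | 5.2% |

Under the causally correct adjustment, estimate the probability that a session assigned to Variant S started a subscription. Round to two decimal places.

0.33

User tenure lies on the pathway variant → user tenure → outcome, so adjusting for it blocks the indirect effect. For the total causal effect of variant, use the unadjusted pooled rates.
So P(outcome | do(Variant S)) is just the pooled rate for Variant S: 332/1000 = 0.332.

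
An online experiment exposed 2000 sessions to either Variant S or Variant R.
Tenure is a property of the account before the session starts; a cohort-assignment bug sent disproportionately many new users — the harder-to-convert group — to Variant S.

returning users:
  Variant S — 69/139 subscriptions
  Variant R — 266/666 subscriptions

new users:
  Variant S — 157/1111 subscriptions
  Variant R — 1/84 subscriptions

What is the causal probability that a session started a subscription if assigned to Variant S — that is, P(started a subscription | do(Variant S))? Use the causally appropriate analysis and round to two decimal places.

0.28

Variant S is higher inside every user tenure stratum but Variant R is higher in aggregate. Whether to stratify depends on how user tenure relates to the variant.
User tenure differs across variants for reasons unrelated to any effect of the variant itself, and it separately predicts the outcome — a classic confounder. We must compare within user tenure levels.
Standardising Variant S to the population user tenure mix: 0.403·69/139 + 0.598·157/1111 = 0.284.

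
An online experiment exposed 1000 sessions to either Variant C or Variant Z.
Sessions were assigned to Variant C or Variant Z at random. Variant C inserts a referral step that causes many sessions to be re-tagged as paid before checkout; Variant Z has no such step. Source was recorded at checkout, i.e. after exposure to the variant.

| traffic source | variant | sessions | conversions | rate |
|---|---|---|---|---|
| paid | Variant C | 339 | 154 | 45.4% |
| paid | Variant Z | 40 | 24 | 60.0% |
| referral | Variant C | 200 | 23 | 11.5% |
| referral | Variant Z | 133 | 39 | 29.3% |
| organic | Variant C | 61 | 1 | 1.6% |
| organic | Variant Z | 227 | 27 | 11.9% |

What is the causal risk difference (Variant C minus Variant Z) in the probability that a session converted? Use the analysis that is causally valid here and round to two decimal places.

Because the variant influences traffic source, traffic source is a post-treatment mediator, not a confounder. Stratifying on it would bias the estimate; the causal effect is the crude pooled difference.
The causal difference is the pooled difference: 0.297 − 0.225 = +0.072.

+0.07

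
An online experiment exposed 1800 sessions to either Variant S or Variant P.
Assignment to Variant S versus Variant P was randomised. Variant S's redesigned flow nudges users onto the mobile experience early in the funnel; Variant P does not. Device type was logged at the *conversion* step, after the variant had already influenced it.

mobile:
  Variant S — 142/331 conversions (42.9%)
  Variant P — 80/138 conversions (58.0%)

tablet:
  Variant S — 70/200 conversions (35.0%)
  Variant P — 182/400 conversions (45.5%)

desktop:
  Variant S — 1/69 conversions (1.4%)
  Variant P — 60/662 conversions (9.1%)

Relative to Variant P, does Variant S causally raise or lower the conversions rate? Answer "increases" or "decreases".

increases

Within every device type level Variant P has the higher rate, yet pooled Variant S does — Simpson's reversal.
Device type lies on the pathway variant → device type → outcome, so adjusting for it blocks the indirect effect. For the total causal effect of variant, use the unadjusted pooled rates.
Pooled: Variant S 35.5% vs Variant P 26.8%; Variant S is higher overall.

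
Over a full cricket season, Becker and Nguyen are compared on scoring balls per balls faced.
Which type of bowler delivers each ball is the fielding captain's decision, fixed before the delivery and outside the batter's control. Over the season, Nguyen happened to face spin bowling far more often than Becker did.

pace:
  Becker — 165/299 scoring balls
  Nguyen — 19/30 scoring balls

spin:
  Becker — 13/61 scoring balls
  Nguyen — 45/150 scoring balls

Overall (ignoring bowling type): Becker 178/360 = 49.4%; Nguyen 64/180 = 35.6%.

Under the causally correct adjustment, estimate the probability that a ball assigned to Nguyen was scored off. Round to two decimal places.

Bowling type is set before the player has any effect — it is not caused by the player — and it independently drives the outcome. That makes it a confounder, so the causal comparison is within bowling type levels.
Standardising Nguyen to the population bowling type mix: 0.609·19/30 + 0.391·45/150 = 0.503.

0.50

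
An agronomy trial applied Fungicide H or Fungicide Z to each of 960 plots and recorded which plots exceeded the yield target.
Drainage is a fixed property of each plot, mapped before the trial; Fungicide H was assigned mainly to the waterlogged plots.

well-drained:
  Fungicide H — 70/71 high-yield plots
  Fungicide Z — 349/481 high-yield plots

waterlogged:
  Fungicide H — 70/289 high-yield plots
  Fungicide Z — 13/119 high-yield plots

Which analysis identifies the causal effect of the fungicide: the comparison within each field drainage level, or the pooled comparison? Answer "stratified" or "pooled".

stratified

Field drainage differs across fungicides for reasons unrelated to any effect of the fungicide itself, and it separately predicts the outcome — a classic confounder. We must compare within field drainage levels.
Within each level — well-drained: 98.6% vs 72.6%; waterlogged: 24.2% vs 10.9% — Fungicide H is higher every time.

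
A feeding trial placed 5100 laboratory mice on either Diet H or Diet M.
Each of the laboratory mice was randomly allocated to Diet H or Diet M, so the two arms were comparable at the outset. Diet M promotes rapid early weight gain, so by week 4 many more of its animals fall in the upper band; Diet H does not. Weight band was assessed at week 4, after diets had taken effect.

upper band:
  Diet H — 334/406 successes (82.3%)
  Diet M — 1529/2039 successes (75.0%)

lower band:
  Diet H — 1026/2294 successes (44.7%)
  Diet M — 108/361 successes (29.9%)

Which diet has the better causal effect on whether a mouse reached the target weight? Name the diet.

Diet M

Within every week-4 weight band level Diet H has the higher rate, yet pooled Diet M does — Simpson's reversal.
Week-4 weight band here is a post-treatment variable shaped by the diet; conditioning on it would introduce bias rather than remove it. The overall comparison is the causal one.
Pooled: Diet H 50.4% vs Diet M 68.2%; Diet M is higher overall.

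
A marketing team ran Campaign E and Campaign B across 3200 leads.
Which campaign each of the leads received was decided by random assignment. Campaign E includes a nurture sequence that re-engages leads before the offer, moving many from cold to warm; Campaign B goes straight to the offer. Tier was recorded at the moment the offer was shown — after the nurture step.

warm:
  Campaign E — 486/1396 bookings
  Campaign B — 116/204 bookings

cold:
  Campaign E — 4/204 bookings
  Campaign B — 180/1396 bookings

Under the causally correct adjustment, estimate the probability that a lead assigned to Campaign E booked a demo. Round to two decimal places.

0.31

Engagement tier here is a post-treatment variable shaped by the campaign; conditioning on it would introduce bias rather than remove it. The overall comparison is the causal one.
So P(outcome | do(Campaign E)) is just the pooled rate for Campaign E: 490/1600 = 0.306.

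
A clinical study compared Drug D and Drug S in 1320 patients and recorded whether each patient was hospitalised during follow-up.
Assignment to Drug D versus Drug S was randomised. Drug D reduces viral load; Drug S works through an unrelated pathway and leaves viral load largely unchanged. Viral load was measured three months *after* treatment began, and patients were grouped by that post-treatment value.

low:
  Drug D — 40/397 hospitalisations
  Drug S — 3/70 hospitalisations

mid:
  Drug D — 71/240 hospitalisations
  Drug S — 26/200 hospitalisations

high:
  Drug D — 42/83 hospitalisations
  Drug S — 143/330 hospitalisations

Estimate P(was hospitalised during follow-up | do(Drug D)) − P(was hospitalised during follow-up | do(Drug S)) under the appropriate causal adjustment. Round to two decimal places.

-0.07

Viral load lies on the pathway drug → viral load → outcome, so adjusting for it blocks the indirect effect. For the total causal effect of drug, use the unadjusted pooled rates.
The causal difference is the pooled difference: 0.212 − 0.287 = -0.074.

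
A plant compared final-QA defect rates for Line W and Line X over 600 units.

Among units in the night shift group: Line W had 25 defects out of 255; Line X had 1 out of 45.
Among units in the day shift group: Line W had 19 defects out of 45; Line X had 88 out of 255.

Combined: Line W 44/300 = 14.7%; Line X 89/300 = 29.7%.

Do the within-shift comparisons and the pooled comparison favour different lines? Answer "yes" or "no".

Within each shift level (night shift 9.8% vs 2.2%; day shift 42.2% vs 34.5%), Line X has the lower rate every time. Pooled: 14.7% vs 29.7% — Line W has the lower rate overall. The two comparisons disagree.

yes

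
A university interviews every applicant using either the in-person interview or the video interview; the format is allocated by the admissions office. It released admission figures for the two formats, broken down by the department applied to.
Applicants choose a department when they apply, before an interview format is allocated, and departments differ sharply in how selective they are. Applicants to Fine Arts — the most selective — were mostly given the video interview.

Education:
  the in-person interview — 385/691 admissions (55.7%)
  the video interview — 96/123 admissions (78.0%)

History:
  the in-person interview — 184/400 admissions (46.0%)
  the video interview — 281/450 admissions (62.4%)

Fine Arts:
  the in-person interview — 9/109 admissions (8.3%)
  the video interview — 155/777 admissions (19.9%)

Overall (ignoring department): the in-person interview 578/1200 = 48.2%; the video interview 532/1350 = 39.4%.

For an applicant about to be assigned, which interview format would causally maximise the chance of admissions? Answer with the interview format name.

the video interview

the video interview is higher inside every department stratum but the in-person interview is higher in aggregate. Whether to stratify depends on how department relates to the interview format.
Nothing the interview format does changes department; the imbalance is an allocation artefact. With department also predicting the outcome, the pooled figure is confounded, and the within-stratum comparison is the causal one.
Within each level — Education: 55.7% vs 78.0%; History: 46.0% vs 62.4%; Fine Arts: 8.3% vs 19.9% — the video interview is higher every time.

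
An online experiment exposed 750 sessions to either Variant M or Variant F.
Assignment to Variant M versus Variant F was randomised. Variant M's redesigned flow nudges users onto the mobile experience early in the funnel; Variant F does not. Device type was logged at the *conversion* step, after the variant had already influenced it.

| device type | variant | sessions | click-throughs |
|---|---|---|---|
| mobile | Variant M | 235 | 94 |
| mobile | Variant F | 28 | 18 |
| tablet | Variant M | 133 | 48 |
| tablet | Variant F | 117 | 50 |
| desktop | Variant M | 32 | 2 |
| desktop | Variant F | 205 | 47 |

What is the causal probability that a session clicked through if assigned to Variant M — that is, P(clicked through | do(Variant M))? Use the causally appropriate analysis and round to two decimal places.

Device type is downstream of the variant. One should not condition on a consequence of treatment, so the overall rates are the right comparison.
So P(outcome | do(Variant M)) is just the pooled rate for Variant M: 144/400 = 0.360.

0.36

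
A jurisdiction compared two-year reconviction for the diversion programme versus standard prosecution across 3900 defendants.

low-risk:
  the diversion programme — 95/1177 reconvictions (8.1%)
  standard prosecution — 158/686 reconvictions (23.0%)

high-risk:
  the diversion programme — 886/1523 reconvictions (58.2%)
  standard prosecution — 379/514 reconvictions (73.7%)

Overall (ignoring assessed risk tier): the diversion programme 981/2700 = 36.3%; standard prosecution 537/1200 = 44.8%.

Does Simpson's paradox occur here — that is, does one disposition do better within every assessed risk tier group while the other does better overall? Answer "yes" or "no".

no

Within each assessed risk tier level (low-risk 8.1% vs 23.0%; high-risk 58.2% vs 73.7%), the diversion programme has the lower rate every time. Pooled: 36.3% vs 44.8% — the diversion programme has the lower rate overall. They agree.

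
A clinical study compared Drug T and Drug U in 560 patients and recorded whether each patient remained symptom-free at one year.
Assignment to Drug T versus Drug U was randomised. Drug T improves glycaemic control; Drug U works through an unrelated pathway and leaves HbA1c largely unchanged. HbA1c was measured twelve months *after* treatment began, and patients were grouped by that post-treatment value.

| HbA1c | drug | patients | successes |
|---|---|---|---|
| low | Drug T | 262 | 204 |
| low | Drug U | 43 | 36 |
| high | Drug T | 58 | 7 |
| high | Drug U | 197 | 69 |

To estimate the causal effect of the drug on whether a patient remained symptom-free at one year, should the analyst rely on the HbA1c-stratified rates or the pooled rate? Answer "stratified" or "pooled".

pooled

Within every HbA1c level Drug U has the higher rate, yet pooled Drug T does — Simpson's reversal.
Stratifying would compare drugs among patients the drugs themselves sorted into HbA1c groups — a form of selection on an intermediate. The unconditioned pooled rates give the total causal effect.
Pooled: Drug T 65.9% vs Drug U 43.8%; Drug T is higher overall.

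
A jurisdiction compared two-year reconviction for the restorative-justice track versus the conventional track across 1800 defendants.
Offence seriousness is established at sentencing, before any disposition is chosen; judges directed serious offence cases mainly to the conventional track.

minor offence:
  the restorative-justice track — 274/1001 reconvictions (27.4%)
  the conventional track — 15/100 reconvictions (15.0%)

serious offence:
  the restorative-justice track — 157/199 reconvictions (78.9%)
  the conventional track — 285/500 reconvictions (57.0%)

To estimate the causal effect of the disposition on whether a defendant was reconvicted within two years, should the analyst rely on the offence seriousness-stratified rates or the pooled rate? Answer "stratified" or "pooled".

The offence seriousness-specific comparison favours the conventional track throughout, but the pooled figures favour the restorative-justice track. The question is whether to condition on offence seriousness.
Offence seriousness satisfies the back-door criterion: it is not a descendant of the disposition, and it blocks the spurious path from disposition to outcome. Adjusting for it (i.e., using the within-offence seriousness rates) gives the causal effect.
Within each level — minor offence: 27.4% vs 15.0%; serious offence: 78.9% vs 57.0% — the conventional track is lower every time.

stratified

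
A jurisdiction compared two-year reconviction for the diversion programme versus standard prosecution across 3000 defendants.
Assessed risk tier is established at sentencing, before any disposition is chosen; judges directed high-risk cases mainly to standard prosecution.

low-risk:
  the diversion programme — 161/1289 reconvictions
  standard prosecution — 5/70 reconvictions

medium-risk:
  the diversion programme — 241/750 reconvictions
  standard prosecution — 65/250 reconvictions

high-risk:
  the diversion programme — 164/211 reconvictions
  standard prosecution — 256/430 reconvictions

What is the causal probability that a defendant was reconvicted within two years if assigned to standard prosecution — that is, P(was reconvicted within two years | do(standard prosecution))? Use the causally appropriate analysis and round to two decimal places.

The assessed risk tier-specific comparison favours standard prosecution throughout, but the pooled figures favour the diversion programme. The question is whether to condition on assessed risk tier.
Assessed risk tier differs across dispositions for reasons unrelated to any effect of the disposition itself, and it separately predicts the outcome — a classic confounder. We must compare within assessed risk tier levels.
Standardising standard prosecution to the population assessed risk tier mix: 0.453·5/70 + 0.333·65/250 + 0.214·256/430 = 0.246.

0.25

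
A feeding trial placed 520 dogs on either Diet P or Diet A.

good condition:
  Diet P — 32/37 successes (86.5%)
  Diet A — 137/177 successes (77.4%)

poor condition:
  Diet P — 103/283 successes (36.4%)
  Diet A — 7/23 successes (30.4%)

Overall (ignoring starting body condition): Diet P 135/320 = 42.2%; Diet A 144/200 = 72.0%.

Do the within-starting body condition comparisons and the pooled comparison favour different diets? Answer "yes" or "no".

Within each starting body condition level (good condition 86.5% vs 77.4%; poor condition 36.4% vs 30.4%), Diet P has the higher rate every time. Pooled: 42.2% vs 72.0% — Diet A has the higher rate overall. The two comparisons disagree.

yes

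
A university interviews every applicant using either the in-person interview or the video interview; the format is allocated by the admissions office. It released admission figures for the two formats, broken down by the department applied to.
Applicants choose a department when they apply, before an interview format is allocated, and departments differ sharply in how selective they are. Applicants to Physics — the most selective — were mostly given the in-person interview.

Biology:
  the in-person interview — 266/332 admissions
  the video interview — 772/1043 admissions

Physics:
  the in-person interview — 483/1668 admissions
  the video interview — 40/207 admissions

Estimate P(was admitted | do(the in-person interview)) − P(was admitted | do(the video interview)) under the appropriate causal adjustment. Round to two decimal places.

+0.08

The department-specific comparison favours the in-person interview throughout, but the pooled figures favour the video interview. The question is whether to condition on department.
Here department is a common cause — it drives both which interview format a case falls under and the outcome. The crude comparison mixes populations; the stratum-specific rates are the causally relevant ones.
Adjusting over the population distribution of department: 0.423·(0.801−0.740) + 0.577·(0.290−0.193) = +0.081.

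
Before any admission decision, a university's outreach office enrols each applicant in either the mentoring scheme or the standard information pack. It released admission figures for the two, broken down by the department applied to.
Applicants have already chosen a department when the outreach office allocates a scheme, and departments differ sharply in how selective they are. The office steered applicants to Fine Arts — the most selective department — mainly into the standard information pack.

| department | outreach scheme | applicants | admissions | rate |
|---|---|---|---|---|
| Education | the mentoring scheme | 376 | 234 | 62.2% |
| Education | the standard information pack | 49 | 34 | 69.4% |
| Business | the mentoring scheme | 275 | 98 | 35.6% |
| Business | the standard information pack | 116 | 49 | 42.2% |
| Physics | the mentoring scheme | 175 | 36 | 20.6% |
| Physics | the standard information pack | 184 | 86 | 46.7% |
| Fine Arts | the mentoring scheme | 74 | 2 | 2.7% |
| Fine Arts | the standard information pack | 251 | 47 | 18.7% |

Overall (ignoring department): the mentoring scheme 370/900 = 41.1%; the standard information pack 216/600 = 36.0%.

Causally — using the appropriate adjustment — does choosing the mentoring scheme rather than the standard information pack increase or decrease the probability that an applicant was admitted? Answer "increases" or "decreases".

The department-specific comparison favours the standard information pack throughout, but the pooled figures favour the mentoring scheme. The question is whether to condition on department.
Department satisfies the back-door criterion: it is not a descendant of the outreach scheme, and it blocks the spurious path from outreach scheme to outcome. Adjusting for it (i.e., using the within-department rates) gives the causal effect.
Within each level — Education: 62.2% vs 69.4%; Business: 35.6% vs 42.2%; Physics: 20.6% vs 46.7%; Fine Arts: 2.7% vs 18.7% — the standard information pack is higher every time.

decreases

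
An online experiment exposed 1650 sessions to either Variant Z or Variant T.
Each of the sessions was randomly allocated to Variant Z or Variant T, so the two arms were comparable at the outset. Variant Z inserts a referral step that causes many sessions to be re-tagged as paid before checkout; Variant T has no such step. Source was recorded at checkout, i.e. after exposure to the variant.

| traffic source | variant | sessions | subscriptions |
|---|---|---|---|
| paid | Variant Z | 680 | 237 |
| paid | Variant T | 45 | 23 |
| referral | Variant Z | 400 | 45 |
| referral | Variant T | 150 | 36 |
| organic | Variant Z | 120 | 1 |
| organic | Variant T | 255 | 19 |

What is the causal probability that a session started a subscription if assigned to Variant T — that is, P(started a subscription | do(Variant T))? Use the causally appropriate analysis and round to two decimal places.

Variant T is higher inside every traffic source stratum but Variant Z is higher in aggregate. Whether to stratify depends on how traffic source relates to the variant.
Because the variant influences traffic source, traffic source is a post-treatment mediator, not a confounder. Stratifying on it would bias the estimate; the causal effect is the crude pooled difference.
So P(outcome | do(Variant T)) is just the pooled rate for Variant T: 78/450 = 0.173.

0.17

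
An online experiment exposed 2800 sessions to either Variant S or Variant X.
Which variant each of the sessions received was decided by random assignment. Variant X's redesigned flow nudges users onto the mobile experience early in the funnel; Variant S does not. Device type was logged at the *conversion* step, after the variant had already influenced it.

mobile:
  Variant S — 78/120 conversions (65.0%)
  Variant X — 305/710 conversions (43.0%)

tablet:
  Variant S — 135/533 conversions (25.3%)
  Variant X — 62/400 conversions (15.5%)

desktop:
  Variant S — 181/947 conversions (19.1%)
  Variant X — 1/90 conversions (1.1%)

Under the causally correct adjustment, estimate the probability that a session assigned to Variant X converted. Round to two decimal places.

0.31

Stratifying would compare variants among sessions the variants themselves sorted into device type groups — a form of selection on an intermediate. The unconditioned pooled rates give the total causal effect.
So P(outcome | do(Variant X)) is just the pooled rate for Variant X: 368/1200 = 0.307.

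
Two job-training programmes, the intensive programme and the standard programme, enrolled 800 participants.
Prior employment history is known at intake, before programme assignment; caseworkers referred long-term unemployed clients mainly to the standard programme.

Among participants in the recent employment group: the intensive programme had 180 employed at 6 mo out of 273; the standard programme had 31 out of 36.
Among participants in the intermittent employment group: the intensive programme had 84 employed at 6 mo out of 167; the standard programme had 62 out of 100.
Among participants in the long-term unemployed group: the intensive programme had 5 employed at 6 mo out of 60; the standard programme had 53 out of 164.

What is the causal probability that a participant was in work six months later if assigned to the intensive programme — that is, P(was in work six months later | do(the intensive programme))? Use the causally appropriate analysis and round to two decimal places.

0.45

Within every prior employment history level the standard programme has the higher rate, yet pooled the intensive programme does — Simpson's reversal.
Since prior employment history is a pre-existing factor (not a product of the programme) and it affects the outcome on its own, it is a confounder. The stratified rates, not the pooled rate, identify the causal effect.
Standardising the intensive programme to the population prior employment history mix: 0.386·180/273 + 0.334·84/167 + 0.280·5/60 = 0.446.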